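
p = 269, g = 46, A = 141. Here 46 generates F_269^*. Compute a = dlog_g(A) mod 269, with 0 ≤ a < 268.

Baby-step giant-step with m = ceil(sqrt(268)) = 17.
Baby table (46^j mod 269 for j=0..16):
  0:1  1:46  2:233  3:227  4:220  5:167  6:150  7:175
  8:249  9:156  10:182  11:33  12:173  13:157  14:228  15:266
  16:131
Giant step factor: 46^(-17) ≡ 137 (mod 269).
Scan 141·137^i mod 269 for i = 0, 1, …:
  i=0: 141   i=1: 218   i=2: 7   i=3: 152
  i=4: 111   i=5: 143   i=6: 223   i=7: 154
  i=8: 116   i=9: 21   i=10: 187   i=11: 64
  i=12: 160   i=13: 131
Match at i=13, j=16: a = 13·17 + 16 = 237.

237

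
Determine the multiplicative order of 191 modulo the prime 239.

The order of 191 must divide p − 1 = 238 = 2 · 7 · 17.
Divisors: 1, 2, 7, 14, 17, 34, 119, 238.
Check each in increasing order: 191^1 ≡ 191;  191^2 ≡ 153;  191^7 ≡ 111;  191^14 ≡ 132;  191^17 ≡ 215;  191^34 ≡ 98;  191^119 ≡ 238;  191^238 ≡ 1.
Smallest exponent giving 1 is 238.

238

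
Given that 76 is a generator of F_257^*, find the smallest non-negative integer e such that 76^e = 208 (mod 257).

50

Baby-step giant-step with m = ceil(sqrt(256)) = 16.
Baby table (76^j mod 257 for j=0..15):
  0:1  1:76  2:122  3:20  4:235  5:127  6:143  7:74
  8:227  9:33  10:195  11:171  12:146  13:45  14:79  15:93
Giant step factor: 76^(-16) ≡ 2 (mod 257).
Scan 208·2^i mod 257 for i = 0, 1, …:
  i=0: 208   i=1: 159   i=2: 61   i=3: 122
Match at i=3, j=2: e = 3·16 + 2 = 50.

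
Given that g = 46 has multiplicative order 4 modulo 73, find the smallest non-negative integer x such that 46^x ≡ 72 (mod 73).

Successive powers of 46 modulo 73:
  46^0=1  46^1=46  46^2=72
So 46^2 ≡ 72 (mod 73), giving x = 2.

2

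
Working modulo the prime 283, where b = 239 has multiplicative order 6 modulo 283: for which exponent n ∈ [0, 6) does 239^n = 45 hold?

Successive powers of 239 modulo 283:
  239^0=1  239^1=239  239^2=238  239^3=282  239^4=44  239^5=45
So 239^5 ≡ 45 (mod 283), giving n = 5.

5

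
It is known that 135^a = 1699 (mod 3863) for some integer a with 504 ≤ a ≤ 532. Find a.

515

Compute 135^504 mod 3863 = 2743, then multiply by 135 repeatedly:
  135^504=2743  135^505=3320  135^506=92  135^507=831  135^508=158
  135^509=2015  135^510=1615  135^511=1697  135^512=1178  135^513=647
  135^514=2359  135^515=1699
Found 1699 at exponent 515.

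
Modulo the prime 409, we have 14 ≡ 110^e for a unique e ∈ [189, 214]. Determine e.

195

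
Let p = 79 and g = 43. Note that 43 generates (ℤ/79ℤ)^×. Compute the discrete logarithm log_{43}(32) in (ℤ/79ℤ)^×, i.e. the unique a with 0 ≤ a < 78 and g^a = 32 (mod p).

2

Baby-step giant-step with m = ceil(sqrt(78)) = 9.
Baby table (43^j mod 79 for j=0..8):
  0:1  1:43  2:32  3:33  4:76  5:29  6:62  7:59
  8:9
Giant step factor: 43^(-9) ≡ 69 (mod 79).
Scan 32·69^i mod 79 for i = 0, 1, …:
  i=0: 32
Match at i=0, j=2: a = 0·9 + 2 = 2.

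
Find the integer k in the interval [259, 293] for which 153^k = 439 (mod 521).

269

Compute 153^259 mod 521 = 395, then multiply by 153 repeatedly:
  153^259=395  153^260=520  153^261=368  153^262=36  153^263=298
  153^264=267  153^265=213  153^266=287  153^267=147  153^268=88
  153^269=439
Found 439 at exponent 269.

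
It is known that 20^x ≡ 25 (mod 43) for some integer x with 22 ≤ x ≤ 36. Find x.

Compute 20^22 mod 43 = 23, then multiply by 20 repeatedly:
  20^22=23  20^23=30  20^24=41  20^25=3  20^26=17
  20^27=39  20^28=6  20^29=34  20^30=35  20^31=12
  20^32=25
Found 25 at exponent 32.

32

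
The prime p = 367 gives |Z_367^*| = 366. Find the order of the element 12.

366

The order of 12 must divide p − 1 = 366 = 2 · 3 · 61.
Divisors: 1, 2, 3, 6, 61, 122, 183, 366.
Check each in increasing order: 12^1 ≡ 12;  12^2 ≡ 144;  12^3 ≡ 260;  12^6 ≡ 72;  12^61 ≡ 84;  12^122 ≡ 83;  12^183 ≡ 366;  12^366 ≡ 1.
Smallest exponent giving 1 is 366.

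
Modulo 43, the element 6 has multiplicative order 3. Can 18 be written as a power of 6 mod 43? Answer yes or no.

⟨6⟩ has order 3; its elements mod 43 are {1, 6, 36}.
18 is not in this set.

no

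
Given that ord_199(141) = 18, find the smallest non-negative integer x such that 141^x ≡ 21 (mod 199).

7

Successive powers of 141 modulo 199:
  141^0=1  141^1=141  141^2=180  141^3=107  141^4=162  141^5=156
  141^6=106  141^7=21
So 141^7 ≡ 21 (mod 199), giving x = 7.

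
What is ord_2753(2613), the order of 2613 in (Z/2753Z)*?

The order of 2613 must divide p − 1 = 2752 = 2^6 · 43.
Divisors: 1, 2, 4, 8, 16, 32, 43, 64, 86, 172, 344, 688, 1376, 2752.
Check each in increasing order: 2613^1 ≡ 2613;  2613^2 ≡ 329;  2613^4 ≡ 874;  2613^8 ≡ 1295;  2613^16 ≡ 448;  2613^32 ≡ 2488;  2613^43 ≡ 1935;  2613^64 ≡ 1400;  2613^86 ≡ 145;  2613^172 ≡ 1754;  2613^344 ≡ 1415;  2613^688 ≡ 794;  2613^1376 ≡ 2752;  2613^2752 ≡ 1.
Smallest exponent giving 1 is 2752.

2752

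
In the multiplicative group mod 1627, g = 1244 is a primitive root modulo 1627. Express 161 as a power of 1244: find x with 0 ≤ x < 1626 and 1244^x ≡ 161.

244

Baby-step giant-step with m = ceil(sqrt(1626)) = 41.
Baby table (1244^j mod 1627 for j=0..40):
  0:1  1:1244  2:259  3:50  4:374  5:1561  6:873  7:803
  8:1581  9:1348  10:1102  11:954  12:693  13:1409  14:517  15:483
  16:489  17:1445  18:1372  19:45  20:662  21:266  22:623  23:560
  24:284  25:237  26:341  27:1184  28:461  29:780  30:628  31:272
  32:1579  33:487  34:584  35:854  36:1572  37:1541  38:398  39:504
  40:581
Giant step factor: 1244^(-41) ≡ 1164 (mod 1627).
Scan 161·1164^i mod 1627 for i = 0, 1, …:
  i=0: 161   i=1: 299   i=2: 1485   i=3: 666
  i=4: 772   i=5: 504
Match at i=5, j=39: x = 5·41 + 39 = 244.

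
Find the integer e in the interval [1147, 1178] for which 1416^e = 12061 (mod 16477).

1152

Compute 1416^1147 mod 16477 = 11287, then multiply by 1416 repeatedly:
  1416^1147=11287  1416^1148=16179  1416^1149=6434  1416^1150=15240  1416^1151=11447
  1416^1152=12061
Found 12061 at exponent 1152.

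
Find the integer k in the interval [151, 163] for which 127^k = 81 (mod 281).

Compute 127^151 mod 281 = 103, then multiply by 127 repeatedly:
  127^151=103  127^152=155  127^153=15  127^154=219  127^155=275
  127^156=81
Found 81 at exponent 156.

156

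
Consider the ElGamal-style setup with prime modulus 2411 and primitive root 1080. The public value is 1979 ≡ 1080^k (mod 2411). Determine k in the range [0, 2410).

Baby-step giant-step with m = ceil(sqrt(2410)) = 50.
Baby table (1080^j mod 2411 for j=0..49):
  0:1  1:1080  2:1887  3:665  4:2133  5:1135  6:1012  7:777
  8:132  9:311  10:751  11:984  12:1880  13:338  14:979  15:1302
  16:547  17:65  18:281  19:2105  20:2238  21:1218  22:1445  23:683
  24:2285  25:1347  26:927  27:595  28:1274  29:1650  30:271  31:949
  32:245  33:1801  34:1814  35:1388  36:1809  37:810  38:2018  39:2307
  40:997  41:1454  42:759  43:2391  44:99  45:836  46:1166  47:738
  48:1410  49:1459
Giant step factor: 1080^(-50) ≡ 2301 (mod 2411).
Scan 1979·2301^i mod 2411 for i = 0, 1, …:
  i=0: 1979   i=1: 1711   i=2: 2259   i=3: 2254
  i=4: 393   i=5: 168   i=6: 808   i=7: 327
  i=8: 195   i=9: 249     …   i=27: 2192
  i=28: 2391
Match at i=28, j=43: k = 28·50 + 43 = 1443.

1443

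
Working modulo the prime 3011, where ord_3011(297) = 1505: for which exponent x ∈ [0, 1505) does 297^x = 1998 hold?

1335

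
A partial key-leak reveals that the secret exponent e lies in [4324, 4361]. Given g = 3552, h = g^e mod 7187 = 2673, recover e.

Compute 3552^4324 mod 7187 = 3008, then multiply by 3552 repeatedly:
  3552^4324=3008  3552^4325=4534  3552^4326=5888  3552^4327=6  3552^4328=6938
  3552^4329=6740  3552^4330=583  3552^4331=960  3552^4332=3282  3552^4333=350
  3552^4334=7036  3552^4335=2673
Found 2673 at exponent 4335.

4335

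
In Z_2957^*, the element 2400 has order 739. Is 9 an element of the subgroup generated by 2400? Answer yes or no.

no

9 ∈ ⟨2400⟩ iff 9^739 ≡ 1 (mod 2957), since |⟨2400⟩| = 739.
9^739 mod 2957 = 2956.
Since 2956 ≠ 1, 9 does not lie in the subgroup.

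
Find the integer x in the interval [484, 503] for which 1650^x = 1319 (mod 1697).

Compute 1650^484 mod 1697 = 1319, then multiply by 1650 repeatedly:
  1650^484=1319
Found 1319 at exponent 484.

484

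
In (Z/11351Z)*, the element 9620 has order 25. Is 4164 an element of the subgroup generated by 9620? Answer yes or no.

yes

⟨9620⟩ has order 25; its elements mod 11351 are {1, 1001, 2330, 2347, 3113, 3122, 3174, 3597, 3695, 3972, 4164, 5292, 5375, 5919, 5939, 7518, 7726, 8366, 8679, 9123, 9620, 10245, 11041, 11048, 11156}.
4164 is in this set.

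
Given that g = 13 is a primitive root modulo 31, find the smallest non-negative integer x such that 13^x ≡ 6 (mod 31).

5

Successive powers of 13 modulo 31:
  13^0=1  13^1=13  13^2=14  13^3=27  13^4=10  13^5=6
So 13^5 ≡ 6 (mod 31), giving x = 5.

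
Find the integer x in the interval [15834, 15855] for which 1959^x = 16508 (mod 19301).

15845

Compute 1959^15834 mod 19301 = 9243, then multiply by 1959 repeatedly:
  1959^15834=9243  1959^15835=2699  1959^15836=18168  1959^15837=68  1959^15838=17406
  1959^15839=12788  1959^15840=18295  1959^15841=17249  1959^15842=14041  1959^15843=2394
  1959^15844=19004  1959^15845=16508
Found 16508 at exponent 15845.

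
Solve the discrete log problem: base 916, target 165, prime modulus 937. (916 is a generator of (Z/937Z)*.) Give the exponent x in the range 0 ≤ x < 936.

218

Baby-step giant-step with m = ceil(sqrt(936)) = 31.
Baby table (916^j mod 937 for j=0..30):
  0:1  1:916  2:441  3:109  4:522  5:282  6:637  7:678
  8:754  9:95  10:816  11:667  12:48  13:866  14:554  15:547
  16:694  17:418  18:592  19:686  20:586  21:812  22:751  23:158
  24:430  25:340  26:356  27:20  28:517  29:387  30:306
Giant step factor: 916^(-31) ≡ 155 (mod 937).
Scan 165·155^i mod 937 for i = 0, 1, …:
  i=0: 165   i=1: 276   i=2: 615   i=3: 688
  i=4: 759   i=5: 520   i=6: 18   i=7: 916
Match at i=7, j=1: x = 7·31 + 1 = 218.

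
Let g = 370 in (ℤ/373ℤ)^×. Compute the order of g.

The order of 370 must divide p − 1 = 372 = 2^2 · 3 · 31.
Divisors: 1, 2, 3, 4, 6, 12, 31, 62, 93, 124, 186, 372.
Check each in increasing order: 370^1 ≡ 370;  370^2 ≡ 9;  370^3 ≡ 346;  370^4 ≡ 81;  370^6 ≡ 356;  370^12 ≡ 289;  370^31 ≡ 284;  370^62 ≡ 88;  370^93 ≡ 1.
Smallest exponent giving 1 is 93.

93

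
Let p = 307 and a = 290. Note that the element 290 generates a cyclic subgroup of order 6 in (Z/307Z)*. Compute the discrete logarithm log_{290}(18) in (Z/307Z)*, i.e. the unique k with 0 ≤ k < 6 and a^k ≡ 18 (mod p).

Successive powers of 290 modulo 307:
  290^0=1  290^1=290  290^2=289  290^3=306  290^4=17  290^5=18
So 290^5 ≡ 18 (mod 307), giving k = 5.

5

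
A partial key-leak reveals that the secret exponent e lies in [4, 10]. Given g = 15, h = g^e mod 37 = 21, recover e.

10

Compute 15^4 mod 37 = 9, then multiply by 15 repeatedly:
  15^4=9  15^5=24  15^6=27  15^7=35  15^8=7
  15^9=31  15^10=21
Found 21 at exponent 10.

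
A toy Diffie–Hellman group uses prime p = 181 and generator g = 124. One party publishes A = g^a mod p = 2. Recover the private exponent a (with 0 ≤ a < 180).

Baby-step giant-step with m = ceil(sqrt(180)) = 14.
Baby table (124^j mod 181 for j=0..13):
  0:1  1:124  2:172  3:151  4:81  5:89  6:176  7:104
  8:45  9:150  10:138  11:98  12:25  13:23
Giant step factor: 124^(-14) ≡ 37 (mod 181).
Scan 2·37^i mod 181 for i = 0, 1, …:
  i=0: 2   i=1: 74   i=2: 23
Match at i=2, j=13: a = 2·14 + 13 = 41.

41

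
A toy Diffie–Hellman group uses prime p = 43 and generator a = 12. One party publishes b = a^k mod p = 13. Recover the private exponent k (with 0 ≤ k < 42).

38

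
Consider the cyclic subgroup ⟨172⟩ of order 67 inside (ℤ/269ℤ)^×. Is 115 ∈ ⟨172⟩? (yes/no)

115 ∈ ⟨172⟩ iff 115^67 ≡ 1 (mod 269), since |⟨172⟩| = 67.
115^67 mod 269 = 1.
Since 1 = 1, 115 lies in the subgroup.

yes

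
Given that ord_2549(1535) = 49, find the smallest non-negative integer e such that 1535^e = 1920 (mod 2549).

Baby-step giant-step with m = ceil(sqrt(49)) = 7.
Baby table (1535^j mod 2549 for j=0..6):
  0:1  1:1535  2:949  3:1236  4:804  5:424  6:845
Giant step factor: 1535^(-7) ≡ 1372 (mod 2549).
Scan 1920·1372^i mod 2549 for i = 0, 1, …:
  i=0: 1920   i=1: 1123   i=2: 1160   i=3: 944
  i=4: 276   i=5: 1420   i=6: 804
Match at i=6, j=4: e = 6·7 + 4 = 46.

46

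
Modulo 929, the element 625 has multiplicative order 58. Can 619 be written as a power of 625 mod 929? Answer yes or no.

619 ∈ ⟨625⟩ iff 619^58 ≡ 1 (mod 929), since |⟨625⟩| = 58.
619^58 mod 929 = 209.
Since 209 ≠ 1, 619 does not lie in the subgroup.

no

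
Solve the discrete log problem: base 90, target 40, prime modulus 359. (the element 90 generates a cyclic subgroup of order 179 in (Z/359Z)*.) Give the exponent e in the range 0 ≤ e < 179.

Baby-step giant-step with m = ceil(sqrt(179)) = 14.
Baby table (90^j mod 359 for j=0..13):
  0:1  1:90  2:202  3:230  4:237  5:149  6:127  7:301
  8:165  9:131  10:302  11:255  12:333  13:173
Giant step factor: 90^(-14) ≡ 27 (mod 359).
Scan 40·27^i mod 359 for i = 0, 1, …:
  i=0: 40   i=1: 3   i=2: 81   i=3: 33
  i=4: 173
Match at i=4, j=13: e = 4·14 + 13 = 69.

69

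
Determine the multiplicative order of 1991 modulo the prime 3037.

The order of 1991 must divide p − 1 = 3036 = 2^2 · 3 · 11 · 23.
Divisors: 1, 2, 3, 4, 6, 11, 12, 22, 23, 33, 44, 46, 66, 69, 92, 132, 138, 253, 276, 506, 759, 1012, 1518, 3036.
Check each in increasing order: 1991^1 ≡ 1991;  1991^2 ≡ 796;  1991^3 ≡ 2559;  1991^4 ≡ 1920;  1991^6 ≡ 709;  1991^11 ≡ 1607;  1991^12 ≡ 1576;  1991^22 ≡ 999;  1991^23 ≡ 2811;  1991^33 ≡ 1857;  1991^44 ≡ 1865;  1991^46 ≡ 2484;  1991^66 ≡ 1454;  1991^69 ≡ 461;  1991^92 ≡ 2109;  1991^132 ≡ 364;  1991^138 ≡ 2968;  1991^253 ≡ 73;  1991^276 ≡ 1724;  1991^506 ≡ 2292;  1991^759 ≡ 281;  1991^1012 ≡ 2291;  1991^1518 ≡ 3036;  1991^3036 ≡ 1.
Smallest exponent giving 1 is 3036.

3036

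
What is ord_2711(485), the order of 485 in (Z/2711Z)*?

2710

The order of 485 must divide p − 1 = 2710 = 2 · 5 · 271.
Divisors: 1, 2, 5, 10, 271, 542, 1355, 2710.
Check each in increasing order: 485^1 ≡ 485;  485^2 ≡ 2079;  485^5 ≡ 713;  485^10 ≡ 1412;  485^271 ≡ 2693;  485^542 ≡ 324;  485^1355 ≡ 2710;  485^2710 ≡ 1.
Smallest exponent giving 1 is 2710.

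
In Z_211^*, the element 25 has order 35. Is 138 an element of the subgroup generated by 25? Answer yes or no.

138 ∈ ⟨25⟩ iff 138^35 ≡ 1 (mod 211), since |⟨25⟩| = 35.
138^35 mod 211 = 15.
Since 15 ≠ 1, 138 does not lie in the subgroup.

no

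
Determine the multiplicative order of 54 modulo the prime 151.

The order of 54 must divide p − 1 = 150 = 2 · 3 · 5^2.
Divisors: 1, 2, 3, 5, 6, 10, 15, 25, 30, 50, 75, 150.
Check each in increasing order: 54^1 ≡ 54;  54^2 ≡ 47;  54^3 ≡ 122;  54^5 ≡ 147;  54^6 ≡ 86;  54^10 ≡ 16;  54^15 ≡ 87;  54^25 ≡ 33;  54^30 ≡ 19;  54^50 ≡ 32;  54^75 ≡ 150;  54^150 ≡ 1.
Smallest exponent giving 1 is 150.

150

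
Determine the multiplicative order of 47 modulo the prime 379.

The order of 47 must divide p − 1 = 378 = 2 · 3^3 · 7.
Divisors: 1, 2, 3, 6, 7, 9, 14, 18, 21, 27, 42, 54, 63, 126, 189, 378.
Check each in increasing order: 47^1 ≡ 47;  47^2 ≡ 314;  47^3 ≡ 356;  47^6 ≡ 150;  47^7 ≡ 228;  47^9 ≡ 340;  47^14 ≡ 61;  47^18 ≡ 5;  47^21 ≡ 264;  47^27 ≡ 184;  47^42 ≡ 339;  47^54 ≡ 125;  47^63 ≡ 52;  47^126 ≡ 51;  47^189 ≡ 378;  47^378 ≡ 1.
Smallest exponent giving 1 is 378.

378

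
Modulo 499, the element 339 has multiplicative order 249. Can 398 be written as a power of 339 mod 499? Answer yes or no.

398 ∈ ⟨339⟩ iff 398^249 ≡ 1 (mod 499), since |⟨339⟩| = 249.
398^249 mod 499 = 498.
Since 498 ≠ 1, 398 does not lie in the subgroup.

no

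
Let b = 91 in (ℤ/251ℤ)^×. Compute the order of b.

25

The order of 91 must divide p − 1 = 250 = 2 · 5^3.
Divisors: 1, 2, 5, 10, 25, 50, 125, 250.
Check each in increasing order: 91^1 ≡ 91;  91^2 ≡ 249;  91^5 ≡ 113;  91^10 ≡ 219;  91^25 ≡ 1.
Smallest exponent giving 1 is 25.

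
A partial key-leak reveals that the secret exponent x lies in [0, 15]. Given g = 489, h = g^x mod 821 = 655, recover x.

10

Compute 489^0 mod 821 = 1, then multiply by 489 repeatedly:
  489^0=1  489^1=489  489^2=210  489^3=65  489^4=587
  489^5=514  489^6=120  489^7=389  489^8=570  489^9=411
  489^10=655
Found 655 at exponent 10.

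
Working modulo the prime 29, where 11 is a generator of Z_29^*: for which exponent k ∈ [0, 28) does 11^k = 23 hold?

12

Successive powers of 11 modulo 29:
  11^0=1  11^1=11  11^2=5  11^3=26  11^4=25  11^5=14
  11^6=9  11^7=12  11^8=16  11^9=2  11^10=22  11^11=10
  11^12=23
So 11^12 ≡ 23 (mod 29), giving k = 12.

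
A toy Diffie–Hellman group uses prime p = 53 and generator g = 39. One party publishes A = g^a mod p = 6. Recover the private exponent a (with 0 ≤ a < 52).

22

Successive powers of 39 modulo 53:
  39^0=1  39^1=39  39^2=37  39^3=12  39^4=44  39^5=20
  39^6=38  39^7=51  39^8=28  39^9=32  39^10=29  39^11=18
  39^12=13  39^13=30  39^14=4  39^15=50  39^16=42  39^17=48
  39^18=17  39^19=27  39^20=46  39^21=45  39^22=6
So 39^22 ≡ 6 (mod 53), giving a = 22.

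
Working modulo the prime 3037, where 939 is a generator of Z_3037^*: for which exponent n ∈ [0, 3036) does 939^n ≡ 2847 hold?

1188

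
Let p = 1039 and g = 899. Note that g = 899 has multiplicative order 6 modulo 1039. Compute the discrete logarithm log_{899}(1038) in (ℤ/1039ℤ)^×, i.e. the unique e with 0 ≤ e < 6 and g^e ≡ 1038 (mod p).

Successive powers of 899 modulo 1039:
  899^0=1  899^1=899  899^2=898  899^3=1038
So 899^3 ≡ 1038 (mod 1039), giving e = 3.

3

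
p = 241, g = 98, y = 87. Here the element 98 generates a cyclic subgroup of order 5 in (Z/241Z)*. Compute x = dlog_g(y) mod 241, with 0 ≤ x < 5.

Successive powers of 98 modulo 241:
  98^0=1  98^1=98  98^2=205  98^3=87
So 98^3 ≡ 87 (mod 241), giving x = 3.

3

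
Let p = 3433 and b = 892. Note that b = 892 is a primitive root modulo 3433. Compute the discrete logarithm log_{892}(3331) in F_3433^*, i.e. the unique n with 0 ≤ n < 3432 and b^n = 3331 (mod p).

Baby-step giant-step with m = ceil(sqrt(3432)) = 59.
Baby table (892^j mod 3433 for j=0..58):
  0:1  1:892  2:2641  3:734  4:2458  5:2282  6:3208  7:1847
  8:3117  9:3067  10:3096  11:1500  12:2563  13:3251  14:2440  15:3391
  16:299  17:2367  18:69  19:3187  20:280  21:2584  22:1385  23:2973
  24:1640  25:422  26:2227  27:2210  28:778  29:510  30:1764  31:1174
  32:143  33:535  34:33  35:1972  36:1328  37:191  38:2155  39:3213
  40:2874  41:2590  42:3304  43:1654  44:2611  45:1438  46:2187  47:860
  48:1561  49:2047  50:3001  51:2585  52:2277  53:2181  54:2374  55:2880
  56:1076  57:1985  58:2625
Giant step factor: 892^(-59) ≡ 3026 (mod 3433).
Scan 3331·3026^i mod 3433 for i = 0, 1, …:
  i=0: 3331   i=1: 318   i=2: 1028   i=3: 430
  i=4: 73   i=5: 1186   i=6: 1351   i=7: 2856
  i=8: 1395   i=9: 2113     …   i=26: 800
  i=27: 535
Match at i=27, j=33: n = 27·59 + 33 = 1626.

1626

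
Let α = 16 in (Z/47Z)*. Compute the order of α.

The order of 16 must divide p − 1 = 46 = 2 · 23.
Divisors: 1, 2, 23, 46.
Check each in increasing order: 16^1 ≡ 16;  16^2 ≡ 21;  16^23 ≡ 1.
Smallest exponent giving 1 is 23.

23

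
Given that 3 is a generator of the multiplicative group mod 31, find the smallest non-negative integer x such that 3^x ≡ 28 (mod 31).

Successive powers of 3 modulo 31:
  3^0=1  3^1=3  3^2=9  3^3=27  3^4=19  3^5=26
  3^6=16  3^7=17  3^8=20  3^9=29  3^10=25  3^11=13
  3^12=8  3^13=24  3^14=10  3^15=30  3^16=28
So 3^16 ≡ 28 (mod 31), giving x = 16.

16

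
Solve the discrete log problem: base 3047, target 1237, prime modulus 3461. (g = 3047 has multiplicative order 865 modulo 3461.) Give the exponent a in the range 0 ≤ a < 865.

Baby-step giant-step with m = ceil(sqrt(865)) = 30.
Baby table (3047^j mod 3461 for j=0..29):
  0:1  1:3047  2:1807  3:2939  4:1526  5:1599  6:2526  7:2919
  8:2884  9:69  10:2583  11:87  12:2053  13:1464  14:3040  15:1244
  16:673  17:1719  18:1300  19:1716  20:2542  21:3217  22:647  23:2100
  24:2772  25:1444  26:937  27:3175  28:730  29:2348
Giant step factor: 3047^(-30) ≡ 2236 (mod 3461).
Scan 1237·2236^i mod 3461 for i = 0, 1, …:
  i=0: 1237   i=1: 593   i=2: 385   i=3: 2532
  i=4: 2817   i=5: 3253   i=6: 2147   i=7: 285
  i=8: 436   i=9: 2355   i=10: 1599
Match at i=10, j=5: a = 10·30 + 5 = 305.

305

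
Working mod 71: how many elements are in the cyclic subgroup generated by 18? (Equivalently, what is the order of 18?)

The order of 18 must divide p − 1 = 70 = 2 · 5 · 7.
Divisors: 1, 2, 5, 7, 10, 14, 35, 70.
Check each in increasing order: 18^1 ≡ 18;  18^2 ≡ 40;  18^5 ≡ 45;  18^7 ≡ 25;  18^10 ≡ 37;  18^14 ≡ 57;  18^35 ≡ 1.
Smallest exponent giving 1 is 35.

35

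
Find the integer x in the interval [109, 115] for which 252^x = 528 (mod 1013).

Compute 252^109 mod 1013 = 610, then multiply by 252 repeatedly:
  252^109=610  252^110=757  252^111=320  252^112=613  252^113=500
  252^114=388  252^115=528
Found 528 at exponent 115.

115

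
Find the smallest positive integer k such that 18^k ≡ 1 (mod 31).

The order of 18 must divide p − 1 = 30 = 2 · 3 · 5.
Divisors: 1, 2, 3, 5, 6, 10, 15, 30.
Check each in increasing order: 18^1 ≡ 18;  18^2 ≡ 14;  18^3 ≡ 4;  18^5 ≡ 25;  18^6 ≡ 16;  18^10 ≡ 5;  18^15 ≡ 1.
Smallest exponent giving 1 is 15.

15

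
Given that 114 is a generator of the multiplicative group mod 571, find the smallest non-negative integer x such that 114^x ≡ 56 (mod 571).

Baby-step giant-step with m = ceil(sqrt(570)) = 24.
Baby table (114^j mod 571 for j=0..23):
  0:1  1:114  2:434  3:370  4:497  5:129  6:431  7:28
  8:337  9:161  10:82  11:212  12:186  13:77  14:213  15:300
  16:511  17:12  18:226  19:69  20:443  21:254  22:406  23:33
Giant step factor: 114^(-24) ≡ 294 (mod 571).
Scan 56·294^i mod 571 for i = 0, 1, …:
  i=0: 56   i=1: 476   i=2: 49   i=3: 131
  i=4: 257   i=5: 186
Match at i=5, j=12: x = 5·24 + 12 = 132.

132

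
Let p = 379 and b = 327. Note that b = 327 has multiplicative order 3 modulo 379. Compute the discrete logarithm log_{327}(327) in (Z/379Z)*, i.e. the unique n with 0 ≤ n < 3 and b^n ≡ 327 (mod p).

1

Successive powers of 327 modulo 379:
  327^0=1  327^1=327
So 327^1 ≡ 327 (mod 379), giving n = 1.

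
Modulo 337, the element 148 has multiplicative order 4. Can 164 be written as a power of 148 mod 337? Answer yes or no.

⟨148⟩ has order 4; its elements mod 337 are {1, 148, 189, 336}.
164 is not in this set.

no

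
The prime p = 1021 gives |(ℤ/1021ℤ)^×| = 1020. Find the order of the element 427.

The order of 427 must divide p − 1 = 1020 = 2^2 · 3 · 5 · 17.
Divisors: 1, 2, 3, 4, 5, 6, 10, 12, 15, 17, 20, 30, 34, 51, 60, 68, 85, 102, 170, 204, 255, 340, 510, 1020.
Check each in increasing order: 427^1 ≡ 427;  427^2 ≡ 591;  427^3 ≡ 170;  427^4 ≡ 99;  427^5 ≡ 412;  427^6 ≡ 312;  427^10 ≡ 258;  427^12 ≡ 349;  427^15 ≡ 112;  427^17 ≡ 848;  427^20 ≡ 199;  427^30 ≡ 292;  427^34 ≡ 320;  427^51 ≡ 795;  427^60 ≡ 521;  427^68 ≡ 300;  427^85 ≡ 171;  427^102 ≡ 26;  427^170 ≡ 653;  427^204 ≡ 676;  427^255 ≡ 374;  427^340 ≡ 652;  427^510 ≡ 1020;  427^1020 ≡ 1.
Smallest exponent giving 1 is 1020.

1020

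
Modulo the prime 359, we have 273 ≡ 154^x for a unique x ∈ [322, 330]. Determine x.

324

Compute 154^322 mod 359 = 94, then multiply by 154 repeatedly:
  154^322=94  154^323=116  154^324=273
Found 273 at exponent 324.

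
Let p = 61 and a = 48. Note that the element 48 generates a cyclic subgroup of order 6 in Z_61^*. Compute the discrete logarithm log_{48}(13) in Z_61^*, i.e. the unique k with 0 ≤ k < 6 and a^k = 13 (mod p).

4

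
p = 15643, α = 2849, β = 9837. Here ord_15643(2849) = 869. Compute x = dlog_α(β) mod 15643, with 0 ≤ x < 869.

Baby-step giant-step with m = ceil(sqrt(869)) = 30.
Baby table (2849^j mod 15643 for j=0..29):
  0:1  1:2849  2:13727  3:723  4:10594  5:6959  6:6510  7:10035
  8:9954  9:13830  10:12596  11:962  12:3213  13:2682  14:7234  15:7835
  16:14997  17:5420  18:1939  19:2232  20:7910  21:9670  22:2507  23:9235
  24:14632  25:13616  26:12987  27:4268  28:4921  29:3801
Giant step factor: 2849^(-30) ≡ 5901 (mod 15643).
Scan 9837·5901^i mod 15643 for i = 0, 1, …:
  i=0: 9837   i=1: 12607   i=2: 11442   i=3: 4054
  i=4: 4507   i=5: 2707   i=6: 2504   i=7: 9112
  i=8: 4921
Match at i=8, j=28: x = 8·30 + 28 = 268.

268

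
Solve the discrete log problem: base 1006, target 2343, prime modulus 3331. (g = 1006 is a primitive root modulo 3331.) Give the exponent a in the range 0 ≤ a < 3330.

1838

Baby-step giant-step with m = ceil(sqrt(3330)) = 58.
Baby table (1006^j mod 3331 for j=0..57):
  0:1  1:1006  2:2743  3:1390  4:2651  5:2106  6:120  7:804
  8:2722  9:250  10:1675  11:2895  12:1076  13:3212  14:202  15:21
  16:1140  17:976  18:2542  19:2375  20:923  21:2520  22:229  23:535
  24:1919  25:1865  26:837  27:2610  28:832  29:911  30:441  31:623
  32:510  33:86  34:3241  35:2728  36:2955  37:1478  38:1242  39:327
  40:2524  41:922  42:1514  43:817  44:2476  45:2599  46:3090  47:717
  48:1806  49:1441  50:661  51:2097  52:1059  53:2765  54:205  55:3039
  56:2707  57:1815
Giant step factor: 1006^(-58) ≡ 1347 (mod 3331).
Scan 2343·1347^i mod 3331 for i = 0, 1, …:
  i=0: 2343   i=1: 1564   i=2: 1516   i=3: 149
  i=4: 843   i=5: 2981   i=6: 1552   i=7: 2007
  i=8: 1988   i=9: 3043     …   i=30: 1268
  i=31: 2524
Match at i=31, j=40: a = 31·58 + 40 = 1838.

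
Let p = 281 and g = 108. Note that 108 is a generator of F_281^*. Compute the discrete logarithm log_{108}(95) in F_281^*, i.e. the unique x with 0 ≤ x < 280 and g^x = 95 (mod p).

Baby-step giant-step with m = ceil(sqrt(280)) = 17.
Baby table (108^j mod 281 for j=0..16):
  0:1  1:108  2:143  3:270  4:217  5:113  6:121  7:142
  8:162  9:74  10:124  11:185  12:29  13:41  14:213  15:243
  16:111
Giant step factor: 108^(-17) ≡ 210 (mod 281).
Scan 95·210^i mod 281 for i = 0, 1, …:
  i=0: 95   i=1: 280   i=2: 71   i=3: 17
  i=4: 198   i=5: 273   i=6: 6   i=7: 136
  i=8: 179   i=9: 217
Match at i=9, j=4: x = 9·17 + 4 = 157.

157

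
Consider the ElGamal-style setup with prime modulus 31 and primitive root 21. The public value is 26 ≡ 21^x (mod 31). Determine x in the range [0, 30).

Successive powers of 21 modulo 31:
  21^0=1  21^1=21  21^2=7  21^3=23  21^4=18  21^5=6
  21^6=2  21^7=11  21^8=14  21^9=15  21^10=5  21^11=12
  21^12=4  21^13=22  21^14=28  21^15=30  21^16=10  21^17=24
  21^18=8  21^19=13  21^20=25  21^21=29  21^22=20  21^23=17
  21^24=16  21^25=26
So 21^25 ≡ 26 (mod 31), giving x = 25.

25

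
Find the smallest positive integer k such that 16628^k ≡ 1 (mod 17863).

The order of 16628 must divide p − 1 = 17862 = 2 · 3 · 13 · 229.
Divisors: 1, 2, 3, 6, 13, 26, 39, 78, 229, 458, 687, 1374, 2977, 5954, 8931, 17862.
Check each in increasing order: 16628^1 ≡ 16628;  16628^2 ≡ 6870;  16628^3 ≡ 475;  16628^6 ≡ 11269;  16628^13 ≡ 7127;  16628^26 ≡ 9620;  16628^39 ≡ 3546;  16628^78 ≡ 16427;  16628^229 ≡ 9355;  16628^458 ≡ 5188;  16628^687 ≡ 17832;  16628^1374 ≡ 961;  16628^2977 ≡ 9690;  16628^5954 ≡ 8172;  16628^8931 ≡ 1.
Smallest exponent giving 1 is 8931.

8931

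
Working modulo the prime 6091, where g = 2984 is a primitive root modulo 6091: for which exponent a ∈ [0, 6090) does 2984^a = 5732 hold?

1747

Baby-step giant-step with m = ceil(sqrt(6090)) = 79.
Baby table (2984^j mod 6091 for j=0..78):
  0:1  1:2984  2:5305  3:5702  4:2605  5:1204  6:5137  7:3852
  8:651  9:5646  10:6049  11:2583  12:2557  13:4156  14:228  15:4251
  16:3522  17:2673  18:3113  19:417  20:1764  21:1152  22:2244  23:2087
  24:2606  25:4188  26:4351  27:3463  28:3256  29:759  30:5095  31:344
  32:3208  33:3711  34:186  35:743  36:6079  37:738  38:3341  39:4668
  40:5286  41:3825  42:5357  43:2504  44:4370  45:5340  46:504  47:5550
  48:5862  49:4947  50:3355  51:3807  52:373  53:4470  54:5281  55:1087
  56:3196  57:4449  58:3527  59:5411  60:5274  61:4563  62:2607  63:1081
  64:3565  65:3074  66:5861  67:1963  68:4141  69:4196  70:3859  71:3266
  72:144  73:3326  74:2545  75:4894  76:3569  77:2828  78:2717
Giant step factor: 2984^(-79) ≡ 5657 (mod 6091).
Scan 5732·5657^i mod 6091 for i = 0, 1, …:
  i=0: 5732   i=1: 3531   i=2: 2478   i=3: 2655
  i=4: 5020   i=5: 1898   i=6: 4644   i=7: 625
  i=8: 2845   i=9: 1743     …   i=21: 1615
  i=22: 5646
Match at i=22, j=9: a = 22·79 + 9 = 1747.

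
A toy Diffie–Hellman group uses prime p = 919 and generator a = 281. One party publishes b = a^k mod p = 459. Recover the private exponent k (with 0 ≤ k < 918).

591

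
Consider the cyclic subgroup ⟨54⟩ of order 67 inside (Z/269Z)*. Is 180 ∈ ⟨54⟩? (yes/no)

180 ∈ ⟨54⟩ iff 180^67 ≡ 1 (mod 269), since |⟨54⟩| = 67.
180^67 mod 269 = 1.
Since 1 = 1, 180 lies in the subgroup.

yes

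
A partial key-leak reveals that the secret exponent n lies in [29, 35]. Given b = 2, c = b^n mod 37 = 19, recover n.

Compute 2^29 mod 37 = 24, then multiply by 2 repeatedly:
  2^29=24  2^30=11  2^31=22  2^32=7  2^33=14
  2^34=28  2^35=19
Found 19 at exponent 35.

35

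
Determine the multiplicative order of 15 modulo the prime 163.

81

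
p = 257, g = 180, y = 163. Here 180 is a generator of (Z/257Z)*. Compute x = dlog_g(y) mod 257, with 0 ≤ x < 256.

117

Baby-step giant-step with m = ceil(sqrt(256)) = 16.
Baby table (180^j mod 257 for j=0..15):
  0:1  1:180  2:18  3:156  4:67  5:238  6:178  7:172
  8:120  9:12  10:104  11:216  12:73  13:33  14:29  15:80
Giant step factor: 180^(-16) ≡ 225 (mod 257).
Scan 163·225^i mod 257 for i = 0, 1, …:
  i=0: 163   i=1: 181   i=2: 119   i=3: 47
  i=4: 38   i=5: 69   i=6: 105   i=7: 238
Match at i=7, j=5: x = 7·16 + 5 = 117.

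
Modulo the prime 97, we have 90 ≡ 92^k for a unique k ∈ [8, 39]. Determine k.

31

Compute 92^8 mod 97 = 6, then multiply by 92 repeatedly:
  92^8=6  92^9=67  92^10=53  92^11=26  92^12=64
  92^13=68  92^14=48  92^15=51  92^16=36  92^17=14
  92^18=27  92^19=59  92^20=93  92^21=20  92^22=94
  92^23=15  92^24=22  92^25=84  92^26=65  92^27=63
  92^28=73  92^29=23  92^30=79  92^31=90
Found 90 at exponent 31.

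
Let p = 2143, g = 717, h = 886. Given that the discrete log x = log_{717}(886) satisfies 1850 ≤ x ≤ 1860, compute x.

Compute 717^1850 mod 2143 = 868, then multiply by 717 repeatedly:
  717^1850=868  717^1851=886
Found 886 at exponent 1851.

1851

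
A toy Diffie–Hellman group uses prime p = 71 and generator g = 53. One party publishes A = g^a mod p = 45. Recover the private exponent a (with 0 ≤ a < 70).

40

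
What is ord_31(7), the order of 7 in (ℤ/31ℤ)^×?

15

The order of 7 must divide p − 1 = 30 = 2 · 3 · 5.
Divisors: 1, 2, 3, 5, 6, 10, 15, 30.
Check each in increasing order: 7^1 ≡ 7;  7^2 ≡ 18;  7^3 ≡ 2;  7^5 ≡ 5;  7^6 ≡ 4;  7^10 ≡ 25;  7^15 ≡ 1.
Smallest exponent giving 1 is 15.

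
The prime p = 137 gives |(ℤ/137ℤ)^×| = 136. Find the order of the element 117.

136

The order of 117 must divide p − 1 = 136 = 2^3 · 17.
Divisors: 1, 2, 4, 8, 17, 34, 68, 136.
Check each in increasing order: 117^1 ≡ 117;  117^2 ≡ 126;  117^4 ≡ 121;  117^8 ≡ 119;  117^17 ≡ 96;  117^34 ≡ 37;  117^68 ≡ 136;  117^136 ≡ 1.
Smallest exponent giving 1 is 136.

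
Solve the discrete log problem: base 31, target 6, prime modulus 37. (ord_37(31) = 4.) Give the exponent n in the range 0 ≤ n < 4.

3

Successive powers of 31 modulo 37:
  31^0=1  31^1=31  31^2=36  31^3=6
So 31^3 ≡ 6 (mod 37), giving n = 3.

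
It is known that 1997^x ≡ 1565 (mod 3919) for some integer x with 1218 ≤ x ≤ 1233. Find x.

Compute 1997^1218 mod 3919 = 3022, then multiply by 1997 repeatedly:
  1997^1218=3022  1997^1219=3593  1997^1220=3451  1997^1221=2045  1997^1222=267
  1997^1223=215  1997^1224=2184  1997^1225=3520  1997^1226=2673  1997^1227=303
  1997^1228=1565
Found 1565 at exponent 1228.

1228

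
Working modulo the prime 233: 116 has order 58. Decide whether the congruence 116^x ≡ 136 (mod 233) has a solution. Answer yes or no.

136 ∈ ⟨116⟩ iff 136^58 ≡ 1 (mod 233), since |⟨116⟩| = 58.
136^58 mod 233 = 89.
Since 89 ≠ 1, 136 does not lie in the subgroup.

no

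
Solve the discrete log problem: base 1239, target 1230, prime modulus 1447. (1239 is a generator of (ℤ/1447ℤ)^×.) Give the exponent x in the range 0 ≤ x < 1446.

1213

Baby-step giant-step with m = ceil(sqrt(1446)) = 39.
Baby table (1239^j mod 1447 for j=0..38):
  0:1  1:1239  2:1301  3:1428  4:1058  5:1327  6:361  7:156
  8:833  9:376  10:1377  11:90  12:91  13:1330  14:1184  15:1165
  16:776  17:656  18:1017  19:1173  20:559  21:935  22:865  23:955
  24:1046  25:929  26:666  27:384  28:1160  29:369  30:1386  31:1112
  32:224  33:1159  34:577  35:85  36:1131  37:613  38:1279
Giant step factor: 1239^(-39) ≡ 757 (mod 1447).
Scan 1230·757^i mod 1447 for i = 0, 1, …:
  i=0: 1230   i=1: 689   i=2: 653   i=3: 894
  i=4: 1009   i=5: 1244   i=6: 1158   i=7: 1171
  i=8: 883   i=9: 1364     …   i=30: 1349
  i=31: 1058
Match at i=31, j=4: x = 31·39 + 4 = 1213.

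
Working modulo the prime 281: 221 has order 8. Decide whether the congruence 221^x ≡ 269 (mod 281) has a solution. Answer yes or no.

⟨221⟩ has order 8; its elements mod 281 are {1, 53, 60, 89, 192, 221, 228, 280}.
269 is not in this set.

no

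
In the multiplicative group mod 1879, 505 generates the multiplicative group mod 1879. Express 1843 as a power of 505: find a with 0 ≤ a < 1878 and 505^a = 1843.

1555

Baby-step giant-step with m = ceil(sqrt(1878)) = 44.
Baby table (505^j mod 1879 for j=0..43):
  0:1  1:505  2:1360  3:965  4:664  5:858  6:1120  7:21
  8:1210  9:375  10:1475  11:791  12:1107  13:972  14:441  15:983
  16:359  17:911  18:1579  19:699  20:1622  21:1745  22:1853  23:23
  24:341  25:1216  26:1526  27:240  28:944  29:1333  30:483  31:1524
  32:1109  33:103  34:1282  35:1034  36:1687  37:748  38:61  39:741
  40:284  41:616  42:1045  43:1605
Giant step factor: 505^(-44) ≡ 681 (mod 1879).
Scan 1843·681^i mod 1879 for i = 0, 1, …:
  i=0: 1843   i=1: 1790   i=2: 1398   i=3: 1264
  i=4: 202   i=5: 395   i=6: 298   i=7: 6
  i=8: 328   i=9: 1646     …   i=34: 1221
  i=35: 983
Match at i=35, j=15: a = 35·44 + 15 = 1555.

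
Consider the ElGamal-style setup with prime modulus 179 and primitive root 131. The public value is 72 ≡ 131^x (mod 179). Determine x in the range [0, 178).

Successive powers of 131 modulo 179:
  131^0=1  131^1=131  131^2=156  131^3=30  131^4=171  131^5=26
  131^6=5  131^7=118  131^8=64  131^9=150  131^10=139  131^11=130
  131^12=25  131^13=53  131^14=141  131^15=34  131^16=158  131^17=113
  131^18=125  131^19=86  131^20=168  131^21=170  131^22=74  131^23=28
  131^24=88  131^25=72
So 131^25 ≡ 72 (mod 179), giving x = 25.

25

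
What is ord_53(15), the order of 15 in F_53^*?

13

The order of 15 must divide p − 1 = 52 = 2^2 · 13.
Divisors: 1, 2, 4, 13, 26, 52.
Check each in increasing order: 15^1 ≡ 15;  15^2 ≡ 13;  15^4 ≡ 10;  15^13 ≡ 1.
Smallest exponent giving 1 is 13.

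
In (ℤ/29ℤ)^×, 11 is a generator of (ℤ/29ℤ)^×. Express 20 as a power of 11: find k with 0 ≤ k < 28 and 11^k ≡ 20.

20

Successive powers of 11 modulo 29:
  11^0=1  11^1=11  11^2=5  11^3=26  11^4=25  11^5=14
  11^6=9  11^7=12  11^8=16  11^9=2  11^10=22  11^11=10
  11^12=23  11^13=21  11^14=28  11^15=18  11^16=24  11^17=3
  11^18=4  11^19=15  11^20=20
So 11^20 ≡ 20 (mod 29), giving k = 20.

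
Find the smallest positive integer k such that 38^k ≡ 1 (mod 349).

116

The order of 38 must divide p − 1 = 348 = 2^2 · 3 · 29.
Divisors: 1, 2, 3, 4, 6, 12, 29, 58, 87, 116, 174, 348.
Check each in increasing order: 38^1 ≡ 38;  38^2 ≡ 48;  38^3 ≡ 79;  38^4 ≡ 210;  38^6 ≡ 308;  38^12 ≡ 285;  38^29 ≡ 136;  38^58 ≡ 348;  38^87 ≡ 213;  38^116 ≡ 1.
Smallest exponent giving 1 is 116.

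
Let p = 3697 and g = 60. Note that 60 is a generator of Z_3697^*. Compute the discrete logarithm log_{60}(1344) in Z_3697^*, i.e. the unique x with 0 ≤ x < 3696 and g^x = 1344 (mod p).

Baby-step giant-step with m = ceil(sqrt(3696)) = 61.
Baby table (60^j mod 3697 for j=0..60):
  0:1  1:60  2:3600  3:1574  4:2015  5:2596  6:486  7:3281
  8:919  9:3382  10:3282  11:979  12:3285  13:1159  14:2994  15:2184
  16:1645  17:2578  18:3103  19:1330  20:2163  21:385  22:918  23:3322
  24:3379  25:3102  26:1270  27:2260  28:2508  29:2600  30:726  31:2893
  32:3518  33:351  34:2575  35:2923  36:1621  37:1138  38:1734  39:524
  40:1864  41:930  42:345  43:2215  44:3505  45:3268  46:139  47:946
  48:1305  49:663  50:2810  51:2235  52:1008  53:1328  54:2043  55:579
  56:1467  57:2989  58:1884  59:2130  60:2102
Giant step factor: 60^(-61) ≡ 1025 (mod 3697).
Scan 1344·1025^i mod 3697 for i = 0, 1, …:
  i=0: 1344   i=1: 2316   i=2: 426   i=3: 404
  i=4: 36   i=5: 3627   i=6: 2190   i=7: 671
  i=8: 133   i=9: 3233   i=10: 1313   i=11: 117
  i=12: 1621
Match at i=12, j=36: x = 12·61 + 36 = 768.

768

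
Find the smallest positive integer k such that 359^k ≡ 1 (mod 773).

The order of 359 must divide p − 1 = 772 = 2^2 · 193.
Divisors: 1, 2, 4, 193, 386, 772.
Check each in increasing order: 359^1 ≡ 359;  359^2 ≡ 563;  359^4 ≡ 39;  359^193 ≡ 772;  359^386 ≡ 1.
Smallest exponent giving 1 is 386.

386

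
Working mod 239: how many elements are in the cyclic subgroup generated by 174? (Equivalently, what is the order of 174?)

119

The order of 174 must divide p − 1 = 238 = 2 · 7 · 17.
Divisors: 1, 2, 7, 14, 17, 34, 119, 238.
Check each in increasing order: 174^1 ≡ 174;  174^2 ≡ 162;  174^7 ≡ 166;  174^14 ≡ 71;  174^17 ≡ 201;  174^34 ≡ 10;  174^119 ≡ 1.
Smallest exponent giving 1 is 119.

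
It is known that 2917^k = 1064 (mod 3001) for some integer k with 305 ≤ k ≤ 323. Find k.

322

Compute 2917^305 mod 3001 = 737, then multiply by 2917 repeatedly:
  2917^305=737  2917^306=1113  2917^307=2540  2917^308=2712  2917^309=268
  2917^310=1496  2917^311=378  2917^312=1259  2917^313=2280  2917^314=544
  2917^315=2320  2917^316=185  2917^317=2466  2917^318=2926  2917^319=298
  2917^320=1977  2917^321=1988  2917^322=1064
Found 1064 at exponent 322.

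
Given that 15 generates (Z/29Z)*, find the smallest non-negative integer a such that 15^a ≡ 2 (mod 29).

Successive powers of 15 modulo 29:
  15^0=1  15^1=15  15^2=22  15^3=11  15^4=20  15^5=10
  15^6=5  15^7=17  15^8=23  15^9=26  15^10=13  15^11=21
  15^12=25  15^13=27  15^14=28  15^15=14  15^16=7  15^17=18
  15^18=9  15^19=19  15^20=24  15^21=12  15^22=6  15^23=3
  15^24=16  15^25=8  15^26=4  15^27=2
So 15^27 ≡ 2 (mod 29), giving a = 27.

27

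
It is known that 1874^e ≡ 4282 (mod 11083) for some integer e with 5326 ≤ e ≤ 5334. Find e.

5326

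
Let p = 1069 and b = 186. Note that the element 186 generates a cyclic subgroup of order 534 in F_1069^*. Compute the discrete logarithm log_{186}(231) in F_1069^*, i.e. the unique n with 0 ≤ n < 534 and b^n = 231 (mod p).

58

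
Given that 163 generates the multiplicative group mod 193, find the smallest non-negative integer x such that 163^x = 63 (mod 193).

112

Baby-step giant-step with m = ceil(sqrt(192)) = 14.
Baby table (163^j mod 193 for j=0..13):
  0:1  1:163  2:128  3:20  4:172  5:51  6:14  7:159
  8:55  9:87  10:92  11:135  12:3  13:103
Giant step factor: 163^(-14) ≡ 96 (mod 193).
Scan 63·96^i mod 193 for i = 0, 1, …:
  i=0: 63   i=1: 65   i=2: 64   i=3: 161
  i=4: 16   i=5: 185   i=6: 4   i=7: 191
  i=8: 1
Match at i=8, j=0: x = 8·14 + 0 = 112.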